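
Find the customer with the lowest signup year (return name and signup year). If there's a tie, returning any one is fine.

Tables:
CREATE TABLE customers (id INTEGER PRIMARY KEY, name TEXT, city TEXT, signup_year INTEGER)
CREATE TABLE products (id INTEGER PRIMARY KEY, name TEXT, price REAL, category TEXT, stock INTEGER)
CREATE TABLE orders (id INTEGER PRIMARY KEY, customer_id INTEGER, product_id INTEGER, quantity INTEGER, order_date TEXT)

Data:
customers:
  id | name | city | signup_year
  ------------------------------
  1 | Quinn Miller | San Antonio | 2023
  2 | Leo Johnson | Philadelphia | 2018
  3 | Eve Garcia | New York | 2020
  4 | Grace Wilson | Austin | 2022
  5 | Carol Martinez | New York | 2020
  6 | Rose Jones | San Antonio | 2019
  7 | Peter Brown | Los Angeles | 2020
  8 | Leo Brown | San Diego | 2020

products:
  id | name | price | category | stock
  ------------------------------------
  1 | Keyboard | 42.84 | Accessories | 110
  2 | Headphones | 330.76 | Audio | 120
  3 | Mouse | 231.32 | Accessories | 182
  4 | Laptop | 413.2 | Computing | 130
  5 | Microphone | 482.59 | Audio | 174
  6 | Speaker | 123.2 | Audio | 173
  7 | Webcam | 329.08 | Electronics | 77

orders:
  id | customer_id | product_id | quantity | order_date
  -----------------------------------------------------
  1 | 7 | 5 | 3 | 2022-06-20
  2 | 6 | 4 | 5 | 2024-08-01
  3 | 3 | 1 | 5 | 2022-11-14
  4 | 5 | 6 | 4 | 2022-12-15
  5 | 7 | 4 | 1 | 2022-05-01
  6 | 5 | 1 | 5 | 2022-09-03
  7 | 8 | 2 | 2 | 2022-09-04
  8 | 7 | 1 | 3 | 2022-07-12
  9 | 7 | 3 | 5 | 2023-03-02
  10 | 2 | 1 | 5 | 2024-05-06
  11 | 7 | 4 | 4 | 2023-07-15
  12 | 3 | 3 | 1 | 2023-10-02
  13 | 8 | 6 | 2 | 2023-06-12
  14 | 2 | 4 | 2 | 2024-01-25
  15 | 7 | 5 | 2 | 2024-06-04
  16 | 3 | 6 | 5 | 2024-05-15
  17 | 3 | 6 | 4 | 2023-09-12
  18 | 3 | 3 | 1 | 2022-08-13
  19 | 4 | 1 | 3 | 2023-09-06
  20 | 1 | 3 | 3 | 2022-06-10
SELECT name, signup_year FROM customers ORDER BY signup_year ASC LIMIT 1

Execution result:
name | signup_year
Leo Johnson | 2018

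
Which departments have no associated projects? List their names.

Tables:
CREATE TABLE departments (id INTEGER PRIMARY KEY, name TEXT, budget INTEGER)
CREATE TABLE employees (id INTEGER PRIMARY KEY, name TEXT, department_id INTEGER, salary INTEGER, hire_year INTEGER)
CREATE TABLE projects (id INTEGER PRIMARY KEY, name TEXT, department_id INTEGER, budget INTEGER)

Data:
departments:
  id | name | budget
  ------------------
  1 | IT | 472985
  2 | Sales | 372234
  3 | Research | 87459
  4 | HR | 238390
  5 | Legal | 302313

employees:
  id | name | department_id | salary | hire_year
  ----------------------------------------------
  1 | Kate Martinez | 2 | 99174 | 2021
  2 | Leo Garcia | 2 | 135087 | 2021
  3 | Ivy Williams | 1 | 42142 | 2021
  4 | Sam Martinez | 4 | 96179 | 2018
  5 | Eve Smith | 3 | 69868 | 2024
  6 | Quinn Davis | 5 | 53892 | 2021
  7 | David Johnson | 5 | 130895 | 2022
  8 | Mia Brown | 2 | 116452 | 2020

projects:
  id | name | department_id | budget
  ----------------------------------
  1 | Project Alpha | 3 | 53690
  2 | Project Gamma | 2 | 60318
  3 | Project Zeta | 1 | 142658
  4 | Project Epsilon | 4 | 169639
SELECT p.name FROM departments p LEFT JOIN projects c ON c.department_id = p.id WHERE c.id IS NULL

Execution result:
Legal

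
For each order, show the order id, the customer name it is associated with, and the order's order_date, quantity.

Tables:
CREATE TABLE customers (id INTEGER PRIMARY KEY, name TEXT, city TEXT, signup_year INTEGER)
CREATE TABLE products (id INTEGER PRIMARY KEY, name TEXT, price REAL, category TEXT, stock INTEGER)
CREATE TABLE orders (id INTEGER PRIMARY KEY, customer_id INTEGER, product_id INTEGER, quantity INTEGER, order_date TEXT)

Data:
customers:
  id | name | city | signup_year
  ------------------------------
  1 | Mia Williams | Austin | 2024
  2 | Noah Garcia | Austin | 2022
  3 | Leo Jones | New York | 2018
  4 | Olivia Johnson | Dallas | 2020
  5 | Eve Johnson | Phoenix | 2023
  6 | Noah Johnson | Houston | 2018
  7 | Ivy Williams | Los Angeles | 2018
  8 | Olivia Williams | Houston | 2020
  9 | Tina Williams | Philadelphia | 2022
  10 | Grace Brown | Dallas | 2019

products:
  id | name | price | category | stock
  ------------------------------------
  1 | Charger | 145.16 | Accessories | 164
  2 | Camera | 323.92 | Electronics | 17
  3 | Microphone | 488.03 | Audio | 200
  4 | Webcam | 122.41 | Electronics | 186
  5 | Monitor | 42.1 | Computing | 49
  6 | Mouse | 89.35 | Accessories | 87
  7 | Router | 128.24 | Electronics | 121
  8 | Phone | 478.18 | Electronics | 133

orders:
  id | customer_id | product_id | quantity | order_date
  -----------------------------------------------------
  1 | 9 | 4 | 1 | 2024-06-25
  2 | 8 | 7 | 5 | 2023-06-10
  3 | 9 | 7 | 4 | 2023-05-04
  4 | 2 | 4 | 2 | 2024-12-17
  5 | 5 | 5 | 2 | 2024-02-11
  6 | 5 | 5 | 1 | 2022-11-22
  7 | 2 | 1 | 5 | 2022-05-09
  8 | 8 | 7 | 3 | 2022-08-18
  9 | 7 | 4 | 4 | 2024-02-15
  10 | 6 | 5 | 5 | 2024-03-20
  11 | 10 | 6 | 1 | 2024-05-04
SELECT c.id, p.name AS customer, c.order_date, c.quantity FROM orders c JOIN customers p ON c.customer_id = p.id

Execution result:
id | customer | order_date | quantity
1 | Tina Williams | 2024-06-25 | 1
2 | Olivia Williams | 2023-06-10 | 5
3 | Tina Williams | 2023-05-04 | 4
4 | Noah Garcia | 2024-12-17 | 2
5 | Eve Johnson | 2024-02-11 | 2
6 | Eve Johnson | 2022-11-22 | 1
7 | Noah Garcia | 2022-05-09 | 5
8 | Olivia Williams | 2022-08-18 | 3
9 | Ivy Williams | 2024-02-15 | 4
10 | Noah Johnson | 2024-03-20 | 5
11 | Grace Brown | 2024-05-04 | 1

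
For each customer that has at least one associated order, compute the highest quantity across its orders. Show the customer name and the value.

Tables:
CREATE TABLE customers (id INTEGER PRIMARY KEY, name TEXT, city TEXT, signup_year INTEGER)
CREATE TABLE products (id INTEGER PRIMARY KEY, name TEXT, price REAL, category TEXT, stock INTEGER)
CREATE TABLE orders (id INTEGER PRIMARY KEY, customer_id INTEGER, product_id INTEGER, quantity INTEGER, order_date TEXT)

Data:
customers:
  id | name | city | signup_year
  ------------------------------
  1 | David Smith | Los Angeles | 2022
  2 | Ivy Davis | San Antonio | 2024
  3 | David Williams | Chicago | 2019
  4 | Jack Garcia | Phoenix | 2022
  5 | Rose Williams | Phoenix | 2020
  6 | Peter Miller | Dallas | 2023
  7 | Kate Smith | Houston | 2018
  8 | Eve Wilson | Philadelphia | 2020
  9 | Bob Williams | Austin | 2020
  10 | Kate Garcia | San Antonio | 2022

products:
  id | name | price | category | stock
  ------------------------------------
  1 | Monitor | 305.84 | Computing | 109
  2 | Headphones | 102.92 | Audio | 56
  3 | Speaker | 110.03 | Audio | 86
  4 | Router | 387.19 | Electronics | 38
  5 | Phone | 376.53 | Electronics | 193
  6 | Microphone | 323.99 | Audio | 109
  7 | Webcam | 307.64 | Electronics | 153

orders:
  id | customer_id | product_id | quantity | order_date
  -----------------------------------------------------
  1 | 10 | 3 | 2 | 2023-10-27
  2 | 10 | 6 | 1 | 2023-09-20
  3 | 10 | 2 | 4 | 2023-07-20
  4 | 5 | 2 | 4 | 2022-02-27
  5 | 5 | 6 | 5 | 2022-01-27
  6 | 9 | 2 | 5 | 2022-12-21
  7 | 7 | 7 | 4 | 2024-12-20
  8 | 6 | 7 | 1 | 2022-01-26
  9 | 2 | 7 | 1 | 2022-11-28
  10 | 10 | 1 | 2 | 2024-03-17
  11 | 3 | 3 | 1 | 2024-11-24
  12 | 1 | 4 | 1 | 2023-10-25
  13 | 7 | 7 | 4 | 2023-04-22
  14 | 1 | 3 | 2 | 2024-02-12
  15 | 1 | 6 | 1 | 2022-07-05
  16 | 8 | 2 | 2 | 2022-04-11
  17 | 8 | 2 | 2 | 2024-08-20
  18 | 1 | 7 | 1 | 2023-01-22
SELECT p.name, MAX(c.quantity) AS max_quantity FROM orders c JOIN customers p ON c.customer_id = p.id GROUP BY p.id, p.name

Execution result:
name | max_quantity
David Smith | 2
Ivy Davis | 1
David Williams | 1
Rose Williams | 5
Peter Miller | 1
Kate Smith | 4
Eve Wilson | 2
Bob Williams | 5
Kate Garcia | 4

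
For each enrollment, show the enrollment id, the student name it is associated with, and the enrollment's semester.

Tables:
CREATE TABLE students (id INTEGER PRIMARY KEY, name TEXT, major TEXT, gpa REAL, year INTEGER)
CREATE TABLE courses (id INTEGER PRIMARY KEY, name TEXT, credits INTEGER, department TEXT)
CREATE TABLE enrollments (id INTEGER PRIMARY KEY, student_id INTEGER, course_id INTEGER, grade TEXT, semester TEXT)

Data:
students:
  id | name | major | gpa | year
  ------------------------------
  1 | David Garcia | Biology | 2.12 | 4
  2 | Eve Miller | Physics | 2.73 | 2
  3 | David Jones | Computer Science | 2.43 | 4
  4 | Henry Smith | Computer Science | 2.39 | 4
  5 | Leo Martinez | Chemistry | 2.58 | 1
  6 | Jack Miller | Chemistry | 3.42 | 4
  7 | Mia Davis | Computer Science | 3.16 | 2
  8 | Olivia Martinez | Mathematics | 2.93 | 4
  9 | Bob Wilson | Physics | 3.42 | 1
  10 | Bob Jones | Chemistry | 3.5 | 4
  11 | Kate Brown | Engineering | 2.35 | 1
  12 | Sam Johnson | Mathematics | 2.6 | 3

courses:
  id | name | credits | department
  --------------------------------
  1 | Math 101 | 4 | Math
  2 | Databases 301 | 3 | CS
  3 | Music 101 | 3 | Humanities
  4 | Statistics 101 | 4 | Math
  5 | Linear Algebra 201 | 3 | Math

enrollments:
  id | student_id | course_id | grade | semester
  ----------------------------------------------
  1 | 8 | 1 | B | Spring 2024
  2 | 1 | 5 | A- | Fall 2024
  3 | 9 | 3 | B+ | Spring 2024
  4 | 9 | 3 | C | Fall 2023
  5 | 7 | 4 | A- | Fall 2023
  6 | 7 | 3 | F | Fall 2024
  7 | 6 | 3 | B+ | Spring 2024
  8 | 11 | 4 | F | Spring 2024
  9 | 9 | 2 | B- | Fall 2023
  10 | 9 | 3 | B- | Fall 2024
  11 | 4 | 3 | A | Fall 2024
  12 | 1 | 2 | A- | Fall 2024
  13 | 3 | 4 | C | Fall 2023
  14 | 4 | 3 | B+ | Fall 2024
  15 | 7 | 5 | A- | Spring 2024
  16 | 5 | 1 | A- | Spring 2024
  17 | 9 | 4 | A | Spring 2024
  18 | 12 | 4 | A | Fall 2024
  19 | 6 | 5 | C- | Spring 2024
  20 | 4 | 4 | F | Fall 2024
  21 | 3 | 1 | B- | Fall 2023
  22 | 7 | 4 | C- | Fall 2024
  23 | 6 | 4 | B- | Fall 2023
SELECT c.id, p.name AS student, c.semester FROM enrollments c JOIN students p ON c.student_id = p.id

Execution result:
id | student | semester
1 | Olivia Martinez | Spring 2024
2 | David Garcia | Fall 2024
3 | Bob Wilson | Spring 2024
4 | Bob Wilson | Fall 2023
5 | Mia Davis | Fall 2023
6 | Mia Davis | Fall 2024
7 | Jack Miller | Spring 2024
8 | Kate Brown | Spring 2024
9 | Bob Wilson | Fall 2023
10 | Bob Wilson | Fall 2024
11 | Henry Smith | Fall 2024
12 | David Garcia | Fall 2024
13 | David Jones | Fall 2023
14 | Henry Smith | Fall 2024
15 | Mia Davis | Spring 2024
16 | Leo Martinez | Spring 2024
17 | Bob Wilson | Spring 2024
18 | Sam Johnson | Fall 2024
19 | Jack Miller | Spring 2024
20 | Henry Smith | Fall 2024
21 | David Jones | Fall 2023
22 | Mia Davis | Fall 2024
23 | Jack Miller | Fall 2023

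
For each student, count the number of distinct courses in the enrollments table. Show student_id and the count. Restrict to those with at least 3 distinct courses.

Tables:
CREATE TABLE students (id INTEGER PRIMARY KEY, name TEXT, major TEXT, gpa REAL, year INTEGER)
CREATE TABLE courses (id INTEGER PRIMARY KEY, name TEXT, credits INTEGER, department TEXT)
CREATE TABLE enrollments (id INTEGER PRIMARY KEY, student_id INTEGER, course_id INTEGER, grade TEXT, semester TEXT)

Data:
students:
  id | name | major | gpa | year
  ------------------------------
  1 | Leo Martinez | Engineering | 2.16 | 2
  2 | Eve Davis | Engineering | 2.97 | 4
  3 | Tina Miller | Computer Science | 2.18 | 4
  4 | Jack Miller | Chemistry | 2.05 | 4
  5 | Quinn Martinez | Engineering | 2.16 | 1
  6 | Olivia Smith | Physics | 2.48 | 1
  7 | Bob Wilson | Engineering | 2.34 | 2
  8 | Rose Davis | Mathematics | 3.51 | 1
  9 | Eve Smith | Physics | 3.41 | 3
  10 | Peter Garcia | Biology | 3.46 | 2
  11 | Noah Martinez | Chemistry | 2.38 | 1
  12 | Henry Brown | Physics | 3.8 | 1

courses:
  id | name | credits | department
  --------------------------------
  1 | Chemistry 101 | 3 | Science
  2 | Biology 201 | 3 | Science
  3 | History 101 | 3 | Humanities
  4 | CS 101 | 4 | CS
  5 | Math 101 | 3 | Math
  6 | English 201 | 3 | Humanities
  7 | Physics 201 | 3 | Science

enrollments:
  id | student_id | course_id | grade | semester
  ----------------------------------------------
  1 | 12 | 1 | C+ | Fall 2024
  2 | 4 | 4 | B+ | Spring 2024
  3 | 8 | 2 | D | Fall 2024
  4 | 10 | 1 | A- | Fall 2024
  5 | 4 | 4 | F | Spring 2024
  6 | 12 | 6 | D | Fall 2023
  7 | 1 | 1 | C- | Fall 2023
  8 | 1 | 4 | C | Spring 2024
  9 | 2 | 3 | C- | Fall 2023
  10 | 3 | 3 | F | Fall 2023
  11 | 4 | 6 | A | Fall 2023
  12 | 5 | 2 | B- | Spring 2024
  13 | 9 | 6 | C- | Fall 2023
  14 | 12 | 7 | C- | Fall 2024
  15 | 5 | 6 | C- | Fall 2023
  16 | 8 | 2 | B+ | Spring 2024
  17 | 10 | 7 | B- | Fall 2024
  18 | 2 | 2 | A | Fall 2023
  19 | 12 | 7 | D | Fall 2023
SELECT student_id, COUNT(DISTINCT course_id) AS distinct_course_count FROM enrollments GROUP BY student_id HAVING COUNT(DISTINCT course_id) >= 3

Execution result:
student_id | distinct_course_count
12 | 3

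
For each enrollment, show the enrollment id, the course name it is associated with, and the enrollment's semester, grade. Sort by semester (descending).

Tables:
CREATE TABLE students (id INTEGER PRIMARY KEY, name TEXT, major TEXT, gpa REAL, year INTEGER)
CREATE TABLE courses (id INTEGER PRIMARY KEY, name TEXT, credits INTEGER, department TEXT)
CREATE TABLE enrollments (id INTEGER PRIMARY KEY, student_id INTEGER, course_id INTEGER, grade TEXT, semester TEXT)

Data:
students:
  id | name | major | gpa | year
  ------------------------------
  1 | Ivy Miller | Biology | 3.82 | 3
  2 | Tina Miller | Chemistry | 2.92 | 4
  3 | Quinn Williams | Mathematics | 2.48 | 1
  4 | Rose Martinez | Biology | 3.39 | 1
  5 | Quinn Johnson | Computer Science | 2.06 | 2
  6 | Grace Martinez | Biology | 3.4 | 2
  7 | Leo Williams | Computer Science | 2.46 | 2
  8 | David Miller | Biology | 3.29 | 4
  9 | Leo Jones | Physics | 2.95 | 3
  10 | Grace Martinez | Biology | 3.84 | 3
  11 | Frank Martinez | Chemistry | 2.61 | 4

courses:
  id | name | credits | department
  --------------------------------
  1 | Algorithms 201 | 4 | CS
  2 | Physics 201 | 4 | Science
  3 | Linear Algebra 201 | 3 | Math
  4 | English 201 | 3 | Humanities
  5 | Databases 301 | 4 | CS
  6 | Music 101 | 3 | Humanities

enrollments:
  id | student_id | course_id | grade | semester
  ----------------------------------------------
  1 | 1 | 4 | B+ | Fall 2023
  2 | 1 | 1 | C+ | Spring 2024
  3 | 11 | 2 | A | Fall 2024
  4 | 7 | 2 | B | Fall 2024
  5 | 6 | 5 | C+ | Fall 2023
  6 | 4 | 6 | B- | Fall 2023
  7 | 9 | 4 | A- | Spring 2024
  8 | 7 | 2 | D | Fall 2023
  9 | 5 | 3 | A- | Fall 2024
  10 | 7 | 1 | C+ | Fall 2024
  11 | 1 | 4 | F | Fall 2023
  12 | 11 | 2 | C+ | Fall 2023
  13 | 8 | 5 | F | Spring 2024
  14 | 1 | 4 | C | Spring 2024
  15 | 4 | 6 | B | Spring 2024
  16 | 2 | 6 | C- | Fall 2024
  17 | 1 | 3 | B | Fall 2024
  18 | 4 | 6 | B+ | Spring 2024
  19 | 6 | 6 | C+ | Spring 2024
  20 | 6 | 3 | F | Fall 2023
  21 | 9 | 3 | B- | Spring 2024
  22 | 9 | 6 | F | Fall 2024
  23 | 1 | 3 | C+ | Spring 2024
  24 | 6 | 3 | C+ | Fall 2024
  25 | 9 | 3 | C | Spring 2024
SELECT c.id, p.name AS course, c.semester, c.grade FROM enrollments c JOIN courses p ON c.course_id = p.id ORDER BY c.semester DESC

Execution result:
id | course | semester | grade
2 | Algorithms 201 | Spring 2024 | C+
7 | English 201 | Spring 2024 | A-
13 | Databases 301 | Spring 2024 | F
14 | English 201 | Spring 2024 | C
15 | Music 101 | Spring 2024 | B
18 | Music 101 | Spring 2024 | B+
19 | Music 101 | Spring 2024 | C+
21 | Linear Algebra 201 | Spring 2024 | B-
23 | Linear Algebra 201 | Spring 2024 | C+
25 | Linear Algebra 201 | Spring 2024 | C
3 | Physics 201 | Fall 2024 | A
4 | Physics 201 | Fall 2024 | B
9 | Linear Algebra 201 | Fall 2024 | A-
10 | Algorithms 201 | Fall 2024 | C+
16 | Music 101 | Fall 2024 | C-
17 | Linear Algebra 201 | Fall 2024 | B
22 | Music 101 | Fall 2024 | F
24 | Linear Algebra 201 | Fall 2024 | C+
1 | English 201 | Fall 2023 | B+
5 | Databases 301 | Fall 2023 | C+
6 | Music 101 | Fall 2023 | B-
8 | Physics 201 | Fall 2023 | D
11 | English 201 | Fall 2023 | F
12 | Physics 201 | Fall 2023 | C+
20 | Linear Algebra 201 | Fall 2023 | F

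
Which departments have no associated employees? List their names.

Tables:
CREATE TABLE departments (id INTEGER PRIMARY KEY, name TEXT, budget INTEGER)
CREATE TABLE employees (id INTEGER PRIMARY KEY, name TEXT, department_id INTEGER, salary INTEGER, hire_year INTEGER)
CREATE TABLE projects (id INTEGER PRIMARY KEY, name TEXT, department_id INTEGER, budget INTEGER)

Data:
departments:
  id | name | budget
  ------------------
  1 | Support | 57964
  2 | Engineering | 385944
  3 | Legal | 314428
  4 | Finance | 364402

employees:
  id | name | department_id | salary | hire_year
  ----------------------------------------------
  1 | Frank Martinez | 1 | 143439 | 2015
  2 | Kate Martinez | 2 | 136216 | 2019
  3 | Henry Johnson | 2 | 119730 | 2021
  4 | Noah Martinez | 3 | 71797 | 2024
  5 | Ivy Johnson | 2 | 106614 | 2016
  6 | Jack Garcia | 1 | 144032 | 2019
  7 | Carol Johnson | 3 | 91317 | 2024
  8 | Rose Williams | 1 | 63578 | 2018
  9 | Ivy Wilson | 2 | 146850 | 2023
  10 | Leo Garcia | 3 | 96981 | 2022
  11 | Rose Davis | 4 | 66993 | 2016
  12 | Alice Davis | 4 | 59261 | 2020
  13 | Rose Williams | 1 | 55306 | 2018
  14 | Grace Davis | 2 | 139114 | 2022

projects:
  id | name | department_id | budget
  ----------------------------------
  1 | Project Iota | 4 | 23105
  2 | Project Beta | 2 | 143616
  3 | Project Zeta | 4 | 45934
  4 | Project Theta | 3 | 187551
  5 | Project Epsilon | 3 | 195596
SELECT p.name FROM departments p LEFT JOIN employees c ON c.department_id = p.id WHERE c.id IS NULL

Execution result:
(no rows)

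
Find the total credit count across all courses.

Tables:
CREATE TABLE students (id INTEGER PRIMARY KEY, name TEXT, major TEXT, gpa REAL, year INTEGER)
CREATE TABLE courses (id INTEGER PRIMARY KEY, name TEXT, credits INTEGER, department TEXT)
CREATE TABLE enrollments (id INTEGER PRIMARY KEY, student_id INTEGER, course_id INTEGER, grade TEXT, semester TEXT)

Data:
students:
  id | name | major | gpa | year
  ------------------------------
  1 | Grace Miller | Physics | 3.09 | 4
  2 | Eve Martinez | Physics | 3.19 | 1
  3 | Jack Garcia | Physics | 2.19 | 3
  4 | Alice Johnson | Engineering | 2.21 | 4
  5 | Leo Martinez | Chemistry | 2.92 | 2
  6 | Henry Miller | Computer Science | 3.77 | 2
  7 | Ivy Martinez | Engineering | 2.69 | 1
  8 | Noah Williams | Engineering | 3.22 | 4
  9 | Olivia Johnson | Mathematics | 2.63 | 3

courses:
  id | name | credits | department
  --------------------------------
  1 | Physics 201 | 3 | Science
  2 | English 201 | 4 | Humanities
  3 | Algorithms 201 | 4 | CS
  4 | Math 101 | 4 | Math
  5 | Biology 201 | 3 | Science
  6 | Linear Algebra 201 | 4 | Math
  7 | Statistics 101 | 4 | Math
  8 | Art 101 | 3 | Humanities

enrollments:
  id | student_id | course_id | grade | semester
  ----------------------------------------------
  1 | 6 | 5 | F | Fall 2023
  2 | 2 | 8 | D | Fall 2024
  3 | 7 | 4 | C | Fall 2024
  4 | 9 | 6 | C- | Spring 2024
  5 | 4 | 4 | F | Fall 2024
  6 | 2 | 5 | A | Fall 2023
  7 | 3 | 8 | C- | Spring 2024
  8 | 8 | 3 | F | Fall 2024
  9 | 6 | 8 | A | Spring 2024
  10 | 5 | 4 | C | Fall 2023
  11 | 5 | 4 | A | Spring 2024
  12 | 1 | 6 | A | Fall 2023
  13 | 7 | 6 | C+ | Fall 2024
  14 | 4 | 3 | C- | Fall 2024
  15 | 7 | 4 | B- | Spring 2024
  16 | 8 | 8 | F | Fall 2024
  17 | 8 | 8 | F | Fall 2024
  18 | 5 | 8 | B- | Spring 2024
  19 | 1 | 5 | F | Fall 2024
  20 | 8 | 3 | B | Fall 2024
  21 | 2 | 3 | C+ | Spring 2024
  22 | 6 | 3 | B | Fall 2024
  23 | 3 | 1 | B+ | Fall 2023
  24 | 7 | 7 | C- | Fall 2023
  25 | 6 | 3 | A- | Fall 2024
SELECT SUM(credits) FROM courses

Execution result:
29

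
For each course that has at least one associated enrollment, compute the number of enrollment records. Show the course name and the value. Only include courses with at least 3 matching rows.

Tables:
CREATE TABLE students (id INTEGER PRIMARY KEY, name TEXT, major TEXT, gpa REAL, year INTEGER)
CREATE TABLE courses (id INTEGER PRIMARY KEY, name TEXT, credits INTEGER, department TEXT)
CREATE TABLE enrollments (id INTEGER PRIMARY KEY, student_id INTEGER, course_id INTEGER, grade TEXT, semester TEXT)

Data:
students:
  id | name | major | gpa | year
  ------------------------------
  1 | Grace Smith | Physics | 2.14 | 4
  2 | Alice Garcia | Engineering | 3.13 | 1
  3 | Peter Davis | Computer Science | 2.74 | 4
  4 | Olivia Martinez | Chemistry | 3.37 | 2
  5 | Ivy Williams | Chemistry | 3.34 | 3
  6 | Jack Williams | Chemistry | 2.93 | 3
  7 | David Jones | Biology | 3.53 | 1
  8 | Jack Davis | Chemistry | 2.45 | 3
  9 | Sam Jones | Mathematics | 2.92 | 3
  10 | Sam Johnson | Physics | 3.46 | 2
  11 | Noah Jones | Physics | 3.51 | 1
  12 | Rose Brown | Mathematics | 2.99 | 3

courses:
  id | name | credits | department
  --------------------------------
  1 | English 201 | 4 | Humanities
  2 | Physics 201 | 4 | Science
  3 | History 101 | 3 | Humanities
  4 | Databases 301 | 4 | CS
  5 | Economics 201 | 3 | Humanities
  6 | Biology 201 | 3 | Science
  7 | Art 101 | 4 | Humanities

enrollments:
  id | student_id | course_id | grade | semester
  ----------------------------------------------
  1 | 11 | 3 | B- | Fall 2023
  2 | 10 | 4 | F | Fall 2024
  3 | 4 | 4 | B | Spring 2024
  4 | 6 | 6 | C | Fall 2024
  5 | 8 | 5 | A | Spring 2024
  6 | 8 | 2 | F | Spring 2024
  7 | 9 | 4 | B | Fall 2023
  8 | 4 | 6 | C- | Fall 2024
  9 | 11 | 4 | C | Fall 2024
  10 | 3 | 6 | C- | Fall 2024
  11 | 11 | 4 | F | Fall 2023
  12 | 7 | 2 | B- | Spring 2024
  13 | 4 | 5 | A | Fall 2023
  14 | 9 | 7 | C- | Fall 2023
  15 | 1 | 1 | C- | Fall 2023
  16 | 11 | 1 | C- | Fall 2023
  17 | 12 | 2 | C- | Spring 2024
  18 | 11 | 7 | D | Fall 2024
SELECT p.name, COUNT(*) AS n FROM enrollments c JOIN courses p ON c.course_id = p.id GROUP BY p.id, p.name HAVING COUNT(*) >= 3

Execution result:
name | n
Physics 201 | 3
Databases 301 | 5
Biology 201 | 3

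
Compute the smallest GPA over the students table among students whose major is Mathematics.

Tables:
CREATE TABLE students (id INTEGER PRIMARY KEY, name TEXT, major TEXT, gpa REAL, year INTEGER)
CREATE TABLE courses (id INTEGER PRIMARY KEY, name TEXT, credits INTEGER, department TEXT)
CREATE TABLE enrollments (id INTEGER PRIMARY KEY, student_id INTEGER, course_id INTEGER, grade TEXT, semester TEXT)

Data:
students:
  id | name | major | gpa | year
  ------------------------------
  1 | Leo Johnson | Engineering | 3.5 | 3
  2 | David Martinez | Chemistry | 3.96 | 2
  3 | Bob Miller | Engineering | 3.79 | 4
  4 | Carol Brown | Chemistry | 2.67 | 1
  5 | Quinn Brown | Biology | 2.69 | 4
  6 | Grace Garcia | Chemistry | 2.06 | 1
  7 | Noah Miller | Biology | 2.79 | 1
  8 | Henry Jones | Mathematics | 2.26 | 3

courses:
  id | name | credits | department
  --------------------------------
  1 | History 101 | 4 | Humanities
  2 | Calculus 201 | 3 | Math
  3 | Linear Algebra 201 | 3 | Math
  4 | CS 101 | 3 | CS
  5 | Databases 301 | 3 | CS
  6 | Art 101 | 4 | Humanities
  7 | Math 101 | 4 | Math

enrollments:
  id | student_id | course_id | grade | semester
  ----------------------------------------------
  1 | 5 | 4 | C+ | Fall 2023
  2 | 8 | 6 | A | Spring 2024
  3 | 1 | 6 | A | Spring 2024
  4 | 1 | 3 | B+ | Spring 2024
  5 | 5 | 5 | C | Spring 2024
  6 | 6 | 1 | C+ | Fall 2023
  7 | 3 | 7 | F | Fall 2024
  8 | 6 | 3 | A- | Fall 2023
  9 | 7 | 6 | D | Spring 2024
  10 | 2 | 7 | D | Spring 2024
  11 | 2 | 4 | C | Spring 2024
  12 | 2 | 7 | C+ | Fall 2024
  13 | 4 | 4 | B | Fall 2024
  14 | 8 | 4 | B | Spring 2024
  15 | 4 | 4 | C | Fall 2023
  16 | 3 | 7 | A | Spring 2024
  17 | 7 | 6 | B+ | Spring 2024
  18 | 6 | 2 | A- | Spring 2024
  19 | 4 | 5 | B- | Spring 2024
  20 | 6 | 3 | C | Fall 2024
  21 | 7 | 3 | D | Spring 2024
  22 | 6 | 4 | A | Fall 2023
SELECT MIN(gpa) FROM students WHERE major = 'Mathematics'

Execution result:
2.26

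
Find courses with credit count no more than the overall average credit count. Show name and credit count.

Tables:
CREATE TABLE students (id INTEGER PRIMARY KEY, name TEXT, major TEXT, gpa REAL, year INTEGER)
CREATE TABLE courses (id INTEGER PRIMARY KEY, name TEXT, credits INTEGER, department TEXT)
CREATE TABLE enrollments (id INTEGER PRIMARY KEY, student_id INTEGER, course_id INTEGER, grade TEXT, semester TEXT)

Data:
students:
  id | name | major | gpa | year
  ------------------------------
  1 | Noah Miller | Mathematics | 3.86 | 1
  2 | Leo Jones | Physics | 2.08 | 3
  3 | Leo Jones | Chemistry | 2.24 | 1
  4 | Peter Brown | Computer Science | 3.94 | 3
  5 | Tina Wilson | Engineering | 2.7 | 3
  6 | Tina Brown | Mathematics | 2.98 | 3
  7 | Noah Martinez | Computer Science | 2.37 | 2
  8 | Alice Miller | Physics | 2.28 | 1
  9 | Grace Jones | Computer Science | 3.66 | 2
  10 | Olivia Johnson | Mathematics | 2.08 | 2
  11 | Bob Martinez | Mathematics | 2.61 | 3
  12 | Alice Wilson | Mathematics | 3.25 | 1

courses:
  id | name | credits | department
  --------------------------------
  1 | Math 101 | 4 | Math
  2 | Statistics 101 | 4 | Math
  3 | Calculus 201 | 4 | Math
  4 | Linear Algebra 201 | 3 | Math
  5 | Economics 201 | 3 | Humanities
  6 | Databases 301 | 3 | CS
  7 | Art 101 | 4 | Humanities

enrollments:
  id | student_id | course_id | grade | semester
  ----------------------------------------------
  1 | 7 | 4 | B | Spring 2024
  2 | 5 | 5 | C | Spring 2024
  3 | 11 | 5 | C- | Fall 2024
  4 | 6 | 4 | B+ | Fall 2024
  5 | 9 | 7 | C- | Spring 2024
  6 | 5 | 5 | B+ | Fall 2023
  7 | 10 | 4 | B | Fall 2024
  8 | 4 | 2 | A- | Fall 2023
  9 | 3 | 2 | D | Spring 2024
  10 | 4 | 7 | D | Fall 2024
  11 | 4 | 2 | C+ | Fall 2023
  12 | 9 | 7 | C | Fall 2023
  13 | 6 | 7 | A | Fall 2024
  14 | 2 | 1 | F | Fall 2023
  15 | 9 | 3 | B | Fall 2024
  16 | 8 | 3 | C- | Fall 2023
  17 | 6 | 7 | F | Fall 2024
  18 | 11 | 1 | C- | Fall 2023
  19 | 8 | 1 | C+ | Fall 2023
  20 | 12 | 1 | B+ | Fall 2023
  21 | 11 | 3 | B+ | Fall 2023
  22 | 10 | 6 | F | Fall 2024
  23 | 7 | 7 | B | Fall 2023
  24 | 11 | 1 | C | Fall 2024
SELECT name, credits FROM courses WHERE credits <= (SELECT AVG(credits) FROM courses)

Execution result:
name | credits
Linear Algebra 201 | 3
Economics 201 | 3
Databases 301 | 3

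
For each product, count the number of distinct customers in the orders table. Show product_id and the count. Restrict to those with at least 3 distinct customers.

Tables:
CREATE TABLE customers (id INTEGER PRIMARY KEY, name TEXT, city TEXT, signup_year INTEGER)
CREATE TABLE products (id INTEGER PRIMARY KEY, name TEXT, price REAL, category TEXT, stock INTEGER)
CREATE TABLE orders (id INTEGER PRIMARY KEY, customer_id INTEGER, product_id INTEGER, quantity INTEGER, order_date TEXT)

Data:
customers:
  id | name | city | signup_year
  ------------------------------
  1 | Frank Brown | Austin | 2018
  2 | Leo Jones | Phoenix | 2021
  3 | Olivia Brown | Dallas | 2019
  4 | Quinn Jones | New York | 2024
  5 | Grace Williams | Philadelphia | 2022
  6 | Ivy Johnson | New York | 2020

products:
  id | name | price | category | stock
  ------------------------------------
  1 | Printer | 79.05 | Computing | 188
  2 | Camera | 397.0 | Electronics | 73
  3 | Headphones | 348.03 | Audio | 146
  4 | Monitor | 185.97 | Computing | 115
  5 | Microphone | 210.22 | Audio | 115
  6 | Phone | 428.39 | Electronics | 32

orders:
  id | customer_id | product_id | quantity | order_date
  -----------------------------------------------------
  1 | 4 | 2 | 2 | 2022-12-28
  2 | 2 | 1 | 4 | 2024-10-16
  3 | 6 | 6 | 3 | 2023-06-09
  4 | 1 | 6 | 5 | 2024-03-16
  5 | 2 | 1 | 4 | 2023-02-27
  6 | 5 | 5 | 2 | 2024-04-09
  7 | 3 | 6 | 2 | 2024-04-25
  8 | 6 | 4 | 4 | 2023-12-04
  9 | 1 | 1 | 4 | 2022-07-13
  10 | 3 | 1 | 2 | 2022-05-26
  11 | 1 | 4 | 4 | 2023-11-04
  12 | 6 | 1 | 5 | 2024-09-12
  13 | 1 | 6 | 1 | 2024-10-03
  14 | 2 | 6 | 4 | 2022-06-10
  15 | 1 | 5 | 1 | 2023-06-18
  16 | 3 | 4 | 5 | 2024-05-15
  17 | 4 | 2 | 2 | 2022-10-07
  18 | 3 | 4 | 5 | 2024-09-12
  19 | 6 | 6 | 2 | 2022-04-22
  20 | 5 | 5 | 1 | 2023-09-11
SELECT product_id, COUNT(DISTINCT customer_id) AS distinct_customer_count FROM orders GROUP BY product_id HAVING COUNT(DISTINCT customer_id) >= 3

Execution result:
product_id | distinct_customer_count
1 | 4
4 | 3
6 | 4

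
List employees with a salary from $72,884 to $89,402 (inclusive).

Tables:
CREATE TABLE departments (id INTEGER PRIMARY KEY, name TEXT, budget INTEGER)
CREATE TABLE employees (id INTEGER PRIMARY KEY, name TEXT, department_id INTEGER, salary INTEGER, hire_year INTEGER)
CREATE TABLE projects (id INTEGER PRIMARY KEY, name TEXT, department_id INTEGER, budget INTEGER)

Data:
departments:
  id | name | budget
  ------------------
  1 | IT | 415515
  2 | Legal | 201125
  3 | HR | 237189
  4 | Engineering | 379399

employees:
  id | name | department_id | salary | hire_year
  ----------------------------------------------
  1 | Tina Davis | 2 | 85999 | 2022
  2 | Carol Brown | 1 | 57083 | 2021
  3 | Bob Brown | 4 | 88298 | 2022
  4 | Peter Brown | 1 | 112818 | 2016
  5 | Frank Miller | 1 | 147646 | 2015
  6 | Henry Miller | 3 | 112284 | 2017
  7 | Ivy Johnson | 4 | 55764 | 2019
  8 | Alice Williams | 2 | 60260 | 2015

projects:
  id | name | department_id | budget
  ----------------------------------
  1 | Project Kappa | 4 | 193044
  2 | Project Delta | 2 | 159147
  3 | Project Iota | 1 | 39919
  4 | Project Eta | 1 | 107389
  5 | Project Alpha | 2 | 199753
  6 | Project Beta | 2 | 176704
SELECT name, salary FROM employees WHERE salary BETWEEN 72884 AND 89402

Execution result:
name | salary
Tina Davis | 85999
Bob Brown | 88298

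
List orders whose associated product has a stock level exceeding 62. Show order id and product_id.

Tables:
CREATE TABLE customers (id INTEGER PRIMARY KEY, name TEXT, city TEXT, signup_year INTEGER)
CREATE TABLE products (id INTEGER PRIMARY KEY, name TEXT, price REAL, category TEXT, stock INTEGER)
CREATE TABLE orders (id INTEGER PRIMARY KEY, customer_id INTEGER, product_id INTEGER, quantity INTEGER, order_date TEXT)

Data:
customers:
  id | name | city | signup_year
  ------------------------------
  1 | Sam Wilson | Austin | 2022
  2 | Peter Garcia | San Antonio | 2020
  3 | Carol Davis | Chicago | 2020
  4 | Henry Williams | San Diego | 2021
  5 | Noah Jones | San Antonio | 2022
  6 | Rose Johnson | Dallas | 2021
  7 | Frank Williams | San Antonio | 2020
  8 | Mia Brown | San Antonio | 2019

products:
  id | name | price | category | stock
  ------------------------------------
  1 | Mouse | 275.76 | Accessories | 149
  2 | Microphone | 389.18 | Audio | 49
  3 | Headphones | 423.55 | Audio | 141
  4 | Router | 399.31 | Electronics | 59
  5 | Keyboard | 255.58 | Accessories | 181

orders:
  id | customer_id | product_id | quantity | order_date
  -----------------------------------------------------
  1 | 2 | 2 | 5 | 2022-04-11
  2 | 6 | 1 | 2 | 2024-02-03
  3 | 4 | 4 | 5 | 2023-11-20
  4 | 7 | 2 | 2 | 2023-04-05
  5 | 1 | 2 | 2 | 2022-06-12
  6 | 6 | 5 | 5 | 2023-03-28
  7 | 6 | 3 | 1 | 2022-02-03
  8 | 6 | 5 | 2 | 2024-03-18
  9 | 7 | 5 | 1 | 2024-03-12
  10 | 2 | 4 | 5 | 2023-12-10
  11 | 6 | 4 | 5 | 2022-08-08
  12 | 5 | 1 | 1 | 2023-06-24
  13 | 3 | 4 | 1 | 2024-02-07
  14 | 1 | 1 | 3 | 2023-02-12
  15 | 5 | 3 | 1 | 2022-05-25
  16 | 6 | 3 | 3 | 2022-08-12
SELECT id, product_id FROM orders WHERE product_id IN (SELECT id FROM products WHERE stock > 62)

Execution result:
id | product_id
2 | 1
6 | 5
7 | 3
8 | 5
9 | 5
12 | 1
14 | 1
15 | 3
16 | 3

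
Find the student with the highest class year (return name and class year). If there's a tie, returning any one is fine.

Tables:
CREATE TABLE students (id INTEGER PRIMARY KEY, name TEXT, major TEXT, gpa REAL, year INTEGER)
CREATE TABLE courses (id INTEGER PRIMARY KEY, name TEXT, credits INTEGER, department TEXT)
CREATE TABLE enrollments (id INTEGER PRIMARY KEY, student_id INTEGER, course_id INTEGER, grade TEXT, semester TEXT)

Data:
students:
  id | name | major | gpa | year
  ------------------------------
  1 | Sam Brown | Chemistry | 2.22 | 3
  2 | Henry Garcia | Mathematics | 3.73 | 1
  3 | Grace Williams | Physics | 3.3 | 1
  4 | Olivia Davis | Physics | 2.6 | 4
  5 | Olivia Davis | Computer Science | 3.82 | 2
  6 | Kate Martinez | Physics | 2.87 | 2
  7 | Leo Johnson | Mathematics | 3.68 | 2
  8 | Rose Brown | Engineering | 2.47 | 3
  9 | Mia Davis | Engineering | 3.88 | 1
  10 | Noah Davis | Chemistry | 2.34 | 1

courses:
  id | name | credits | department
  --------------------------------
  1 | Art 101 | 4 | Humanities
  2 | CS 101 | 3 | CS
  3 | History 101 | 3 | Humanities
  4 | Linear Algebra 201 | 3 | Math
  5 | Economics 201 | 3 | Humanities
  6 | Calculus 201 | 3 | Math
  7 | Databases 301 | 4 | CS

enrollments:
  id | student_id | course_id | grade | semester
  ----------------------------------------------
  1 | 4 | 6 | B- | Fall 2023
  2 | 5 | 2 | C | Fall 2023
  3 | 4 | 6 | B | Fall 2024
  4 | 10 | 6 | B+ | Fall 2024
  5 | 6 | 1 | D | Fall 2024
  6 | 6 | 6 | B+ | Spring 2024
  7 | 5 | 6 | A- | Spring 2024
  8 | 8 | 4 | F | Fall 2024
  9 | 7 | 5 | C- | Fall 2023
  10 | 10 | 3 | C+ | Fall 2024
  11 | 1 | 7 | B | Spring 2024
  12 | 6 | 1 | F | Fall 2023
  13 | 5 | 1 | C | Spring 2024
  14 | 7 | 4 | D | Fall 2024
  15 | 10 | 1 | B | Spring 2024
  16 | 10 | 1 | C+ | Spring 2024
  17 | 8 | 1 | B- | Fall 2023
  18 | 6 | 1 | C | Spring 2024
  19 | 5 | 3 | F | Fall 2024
SELECT name, year FROM students ORDER BY year DESC LIMIT 1

Execution result:
name | year
Olivia Davis | 4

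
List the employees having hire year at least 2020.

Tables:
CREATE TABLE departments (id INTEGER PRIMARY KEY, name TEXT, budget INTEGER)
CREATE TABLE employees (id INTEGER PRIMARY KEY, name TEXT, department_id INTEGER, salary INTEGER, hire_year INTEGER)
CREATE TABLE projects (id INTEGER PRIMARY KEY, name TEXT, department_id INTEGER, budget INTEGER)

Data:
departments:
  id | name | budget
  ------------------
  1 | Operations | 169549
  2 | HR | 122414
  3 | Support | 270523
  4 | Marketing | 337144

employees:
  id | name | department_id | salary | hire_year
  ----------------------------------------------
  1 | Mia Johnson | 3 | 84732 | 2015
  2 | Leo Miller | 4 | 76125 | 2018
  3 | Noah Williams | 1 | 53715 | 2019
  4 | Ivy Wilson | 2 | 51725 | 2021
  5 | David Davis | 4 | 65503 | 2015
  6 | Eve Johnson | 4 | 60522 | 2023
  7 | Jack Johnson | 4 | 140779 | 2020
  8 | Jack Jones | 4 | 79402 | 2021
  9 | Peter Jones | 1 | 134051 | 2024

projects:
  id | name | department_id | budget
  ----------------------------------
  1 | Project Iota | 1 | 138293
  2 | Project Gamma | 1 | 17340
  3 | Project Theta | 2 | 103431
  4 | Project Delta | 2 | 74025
SELECT name, hire_year FROM employees WHERE hire_year >= 2020

Execution result:
name | hire_year
Ivy Wilson | 2021
Eve Johnson | 2023
Jack Johnson | 2020
Jack Jones | 2021
Peter Jones | 2024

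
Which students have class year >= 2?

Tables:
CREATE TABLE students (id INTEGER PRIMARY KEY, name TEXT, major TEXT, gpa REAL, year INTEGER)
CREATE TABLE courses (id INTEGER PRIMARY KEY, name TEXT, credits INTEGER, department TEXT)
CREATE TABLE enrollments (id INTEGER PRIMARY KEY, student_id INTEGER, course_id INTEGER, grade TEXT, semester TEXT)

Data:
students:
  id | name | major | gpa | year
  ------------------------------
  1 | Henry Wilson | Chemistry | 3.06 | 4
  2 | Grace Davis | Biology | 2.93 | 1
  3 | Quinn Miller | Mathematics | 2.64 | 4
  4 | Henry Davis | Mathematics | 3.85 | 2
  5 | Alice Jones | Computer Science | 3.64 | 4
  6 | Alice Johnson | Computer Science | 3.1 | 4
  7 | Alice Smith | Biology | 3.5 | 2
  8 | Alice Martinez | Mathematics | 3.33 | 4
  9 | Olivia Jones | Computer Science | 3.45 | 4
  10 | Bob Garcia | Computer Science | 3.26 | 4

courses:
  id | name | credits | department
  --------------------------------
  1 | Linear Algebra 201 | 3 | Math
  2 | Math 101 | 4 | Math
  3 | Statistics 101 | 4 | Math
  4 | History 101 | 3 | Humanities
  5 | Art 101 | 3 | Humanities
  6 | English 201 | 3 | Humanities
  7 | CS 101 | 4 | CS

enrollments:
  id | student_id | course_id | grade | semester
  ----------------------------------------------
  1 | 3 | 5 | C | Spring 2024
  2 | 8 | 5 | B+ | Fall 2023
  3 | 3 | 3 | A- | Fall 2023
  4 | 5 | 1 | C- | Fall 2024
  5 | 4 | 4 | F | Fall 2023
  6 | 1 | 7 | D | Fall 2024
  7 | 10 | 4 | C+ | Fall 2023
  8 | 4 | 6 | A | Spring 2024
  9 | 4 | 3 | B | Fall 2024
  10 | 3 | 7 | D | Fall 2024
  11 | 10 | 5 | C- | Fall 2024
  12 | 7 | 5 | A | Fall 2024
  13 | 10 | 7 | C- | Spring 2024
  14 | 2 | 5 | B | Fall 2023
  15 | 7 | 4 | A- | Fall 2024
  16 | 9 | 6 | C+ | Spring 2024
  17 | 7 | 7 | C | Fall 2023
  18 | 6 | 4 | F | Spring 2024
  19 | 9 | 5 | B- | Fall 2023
SELECT name, year FROM students WHERE year >= 2

Execution result:
name | year
Henry Wilson | 4
Quinn Miller | 4
Henry Davis | 2
Alice Jones | 4
Alice Johnson | 4
Alice Smith | 2
Alice Martinez | 4
Olivia Jones | 4
Bob Garcia | 4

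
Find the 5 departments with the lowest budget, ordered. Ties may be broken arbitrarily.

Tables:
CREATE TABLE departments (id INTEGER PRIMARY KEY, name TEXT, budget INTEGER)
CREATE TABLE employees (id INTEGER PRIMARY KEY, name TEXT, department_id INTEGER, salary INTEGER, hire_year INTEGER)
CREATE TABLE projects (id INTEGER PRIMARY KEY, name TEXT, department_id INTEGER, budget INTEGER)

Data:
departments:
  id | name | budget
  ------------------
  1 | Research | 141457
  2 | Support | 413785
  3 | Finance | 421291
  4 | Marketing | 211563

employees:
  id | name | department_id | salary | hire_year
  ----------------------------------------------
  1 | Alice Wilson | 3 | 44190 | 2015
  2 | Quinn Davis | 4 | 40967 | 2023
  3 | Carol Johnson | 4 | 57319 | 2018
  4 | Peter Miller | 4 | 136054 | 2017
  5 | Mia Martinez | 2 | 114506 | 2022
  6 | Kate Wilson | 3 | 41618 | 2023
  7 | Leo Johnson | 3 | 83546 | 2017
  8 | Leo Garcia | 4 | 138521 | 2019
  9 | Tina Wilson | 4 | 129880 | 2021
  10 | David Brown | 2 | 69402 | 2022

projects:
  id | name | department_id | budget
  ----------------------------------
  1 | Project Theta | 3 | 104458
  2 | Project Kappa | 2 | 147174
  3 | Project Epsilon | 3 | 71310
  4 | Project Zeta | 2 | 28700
SELECT name, budget FROM departments ORDER BY budget ASC LIMIT 5

Execution result:
name | budget
Research | 141457
Marketing | 211563
Support | 413785
Finance | 421291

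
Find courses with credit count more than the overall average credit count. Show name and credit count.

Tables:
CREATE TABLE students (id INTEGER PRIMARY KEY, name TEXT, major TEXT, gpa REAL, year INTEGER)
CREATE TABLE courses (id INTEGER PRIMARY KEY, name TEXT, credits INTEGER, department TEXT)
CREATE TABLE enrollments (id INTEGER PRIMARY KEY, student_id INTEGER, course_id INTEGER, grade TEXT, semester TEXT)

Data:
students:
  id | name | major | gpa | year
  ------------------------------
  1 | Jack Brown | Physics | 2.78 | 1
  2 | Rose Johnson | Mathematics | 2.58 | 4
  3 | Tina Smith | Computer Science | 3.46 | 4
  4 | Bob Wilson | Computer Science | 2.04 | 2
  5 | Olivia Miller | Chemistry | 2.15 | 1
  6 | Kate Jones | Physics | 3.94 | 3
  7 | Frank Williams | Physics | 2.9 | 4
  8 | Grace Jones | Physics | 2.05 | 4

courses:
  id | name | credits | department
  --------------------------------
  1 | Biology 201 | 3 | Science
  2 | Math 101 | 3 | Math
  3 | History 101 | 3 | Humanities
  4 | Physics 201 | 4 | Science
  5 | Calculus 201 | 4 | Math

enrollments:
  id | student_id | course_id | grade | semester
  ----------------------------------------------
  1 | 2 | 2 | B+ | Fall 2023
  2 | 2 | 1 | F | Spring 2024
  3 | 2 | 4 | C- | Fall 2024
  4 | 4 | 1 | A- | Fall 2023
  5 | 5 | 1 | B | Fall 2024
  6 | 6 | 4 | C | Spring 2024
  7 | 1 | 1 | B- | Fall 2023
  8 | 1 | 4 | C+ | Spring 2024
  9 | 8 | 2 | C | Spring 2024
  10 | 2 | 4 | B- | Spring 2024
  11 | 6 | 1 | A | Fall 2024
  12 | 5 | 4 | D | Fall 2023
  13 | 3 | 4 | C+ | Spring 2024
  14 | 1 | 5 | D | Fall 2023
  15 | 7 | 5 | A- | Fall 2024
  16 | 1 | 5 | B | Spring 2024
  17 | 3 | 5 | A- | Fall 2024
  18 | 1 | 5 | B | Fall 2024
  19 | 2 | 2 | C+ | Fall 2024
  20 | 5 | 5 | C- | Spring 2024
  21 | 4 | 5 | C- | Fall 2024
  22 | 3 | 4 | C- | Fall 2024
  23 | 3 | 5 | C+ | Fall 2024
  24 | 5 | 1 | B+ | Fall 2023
SELECT name, credits FROM courses WHERE credits > (SELECT AVG(credits) FROM courses)

Execution result:
name | credits
Physics 201 | 4
Calculus 201 | 4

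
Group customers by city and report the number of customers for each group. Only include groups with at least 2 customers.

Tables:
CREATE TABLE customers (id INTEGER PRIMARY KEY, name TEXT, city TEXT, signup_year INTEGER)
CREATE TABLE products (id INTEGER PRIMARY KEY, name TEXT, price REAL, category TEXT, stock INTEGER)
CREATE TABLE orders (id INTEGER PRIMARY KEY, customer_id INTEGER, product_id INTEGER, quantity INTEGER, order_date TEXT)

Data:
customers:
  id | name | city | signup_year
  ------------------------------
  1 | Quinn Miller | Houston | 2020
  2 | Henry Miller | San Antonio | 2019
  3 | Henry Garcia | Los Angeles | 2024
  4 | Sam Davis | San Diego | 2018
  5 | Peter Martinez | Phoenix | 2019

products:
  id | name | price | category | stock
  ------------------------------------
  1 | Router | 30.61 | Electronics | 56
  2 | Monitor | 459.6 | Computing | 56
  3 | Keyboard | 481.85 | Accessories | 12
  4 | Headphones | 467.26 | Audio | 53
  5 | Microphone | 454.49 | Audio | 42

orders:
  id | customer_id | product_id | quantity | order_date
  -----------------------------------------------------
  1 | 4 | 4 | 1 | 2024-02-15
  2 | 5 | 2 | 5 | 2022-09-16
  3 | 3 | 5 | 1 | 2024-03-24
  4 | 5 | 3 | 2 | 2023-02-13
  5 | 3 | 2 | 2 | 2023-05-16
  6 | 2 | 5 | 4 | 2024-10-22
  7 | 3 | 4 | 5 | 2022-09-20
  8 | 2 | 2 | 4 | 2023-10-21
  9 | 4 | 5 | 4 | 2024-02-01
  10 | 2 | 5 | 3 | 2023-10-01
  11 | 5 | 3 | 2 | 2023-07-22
SELECT city, COUNT(*) AS n FROM customers GROUP BY city HAVING COUNT(*) >= 2

Execution result:
(no rows)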